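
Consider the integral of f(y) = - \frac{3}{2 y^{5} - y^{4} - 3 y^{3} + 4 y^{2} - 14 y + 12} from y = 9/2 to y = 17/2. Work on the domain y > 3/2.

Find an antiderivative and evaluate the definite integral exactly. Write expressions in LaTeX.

Antiderivative: F(y) = - \frac{24 \log{\left(y - \frac{3}{2} \right)}}{119} + \frac{\log{\left(y - 1 \right)}}{3} - \frac{\log{\left(y + 2 \right)}}{42} - \frac{11 \log{\left(y^{2} + 2 \right)}}{204} - \frac{2 \sqrt{2} \operatorname{atan}{\left(\frac{\sqrt{2} y}{2} \right)}}{51}; value = - \frac{\log{\left(\frac{7}{2} \right)}}{3} - \frac{24 \log{\left(7 \right)}}{119} - \frac{11 \log{\left(\frac{297}{4} \right)}}{204} - \frac{2 \sqrt{2} \operatorname{atan}{\left(\frac{17 \sqrt{2}}{4} \right)}}{51} - \frac{\log{\left(\frac{21}{2} \right)}}{42} + \frac{\log{\left(\frac{13}{2} \right)}}{42} + \frac{2 \sqrt{2} \operatorname{atan}{\left(\frac{9 \sqrt{2}}{4} \right)}}{51} + \frac{11 \log{\left(\frac{89}{4} \right)}}{204} + \frac{24 \log{\left(3 \right)}}{119} + \frac{\log{\left(\frac{15}{2} \right)}}{3}

The denominator factors as \left(y - 1\right) \left(y + 2\right) \left(2 y - 3\right) \left(y^{2} + 2\right); partial fractions split f into directly integrable pieces: - \frac{11 y + 8}{102 \left(y^{2} + 2\right)} - \frac{48}{119 \left(2 y - 3\right)} - \frac{1}{42 \left(y + 2\right)} + \frac{1}{3 \left(y - 1\right)}.
F(y) = - \frac{24 \log{\left(y - \frac{3}{2} \right)}}{119} + \frac{\log{\left(y - 1 \right)}}{3} - \frac{\log{\left(y + 2 \right)}}{42} - \frac{11 \log{\left(y^{2} + 2 \right)}}{204} - \frac{2 \sqrt{2} \operatorname{atan}{\left(\frac{\sqrt{2} y}{2} \right)}}{51} is an antiderivative of f.
Check: d/dy[- \frac{24 \log{\left(y - \frac{3}{2} \right)}}{119} + \frac{\log{\left(y - 1 \right)}}{3} - \frac{\log{\left(y + 2 \right)}}{42} - \frac{11 \log{\left(y^{2} + 2 \right)}}{204} - \frac{2 \sqrt{2} \operatorname{atan}{\left(\frac{\sqrt{2} y}{2} \right)}}{51}] = - \frac{3}{2 y^{5} - y^{4} - 3 y^{3} + 4 y^{2} - 14 y + 12} = f(y).
F(17/2) = - \frac{24 \log{\left(7 \right)}}{119} - \frac{11 \log{\left(\frac{297}{4} \right)}}{204} - \frac{2 \sqrt{2} \operatorname{atan}{\left(\frac{17 \sqrt{2}}{4} \right)}}{51} - \frac{\log{\left(\frac{21}{2} \right)}}{42} + \frac{\log{\left(\frac{15}{2} \right)}}{3}; F(9/2) = - \frac{24 \log{\left(3 \right)}}{119} - \frac{11 \log{\left(\frac{89}{4} \right)}}{204} - \frac{2 \sqrt{2} \operatorname{atan}{\left(\frac{9 \sqrt{2}}{4} \right)}}{51} - \frac{\log{\left(\frac{13}{2} \right)}}{42} + \frac{\log{\left(\frac{7}{2} \right)}}{3}.
Integral = F(17/2) - F(9/2) = - \frac{\log{\left(\frac{7}{2} \right)}}{3} - \frac{24 \log{\left(7 \right)}}{119} - \frac{11 \log{\left(\frac{297}{4} \right)}}{204} - \frac{2 \sqrt{2} \operatorname{atan}{\left(\frac{17 \sqrt{2}}{4} \right)}}{51} - \frac{\log{\left(\frac{21}{2} \right)}}{42} + \frac{\log{\left(\frac{13}{2} \right)}}{42} + \frac{2 \sqrt{2} \operatorname{atan}{\left(\frac{9 \sqrt{2}}{4} \right)}}{51} + \frac{11 \log{\left(\frac{89}{4} \right)}}{204} + \frac{24 \log{\left(3 \right)}}{119} + \frac{\log{\left(\frac{15}{2} \right)}}{3}.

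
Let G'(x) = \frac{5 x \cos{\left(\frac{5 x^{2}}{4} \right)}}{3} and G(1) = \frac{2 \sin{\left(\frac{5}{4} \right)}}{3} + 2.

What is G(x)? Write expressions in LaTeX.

G(x) = \frac{2 \sin{\left(\frac{5 x^{2}}{4} \right)}}{3} + 2

The substitution u = \frac{5 x^{2}}{4} works: G'(x) is exactly (dG/du)*(du/dx) for that inner function.
A general antiderivative is \frac{2 \sin{\left(\frac{5 x^{2}}{4} \right)}}{3} + C.
The condition gives C = \frac{2 \sin{\left(\frac{5}{4} \right)}}{3} + 2 - (\frac{2 \sin{\left(\frac{5}{4} \right)}}{3}) = 2.
So G(x) = \frac{2 \sin{\left(\frac{5 x^{2}}{4} \right)}}{3} + 2.
Check: d/dx[\frac{2 \sin{\left(\frac{5 x^{2}}{4} \right)}}{3} + 2] = \frac{5 x \cos{\left(\frac{5 x^{2}}{4} \right)}}{3} = G'(x).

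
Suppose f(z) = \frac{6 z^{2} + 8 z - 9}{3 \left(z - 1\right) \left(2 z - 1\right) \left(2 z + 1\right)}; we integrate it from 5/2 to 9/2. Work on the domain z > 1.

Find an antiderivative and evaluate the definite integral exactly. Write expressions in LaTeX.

Antiderivative: F(z) = - \frac{- 20 \log{\left(z - 1 \right)} - 21 \log{\left(z - \frac{1}{2} \right)} + 23 \log{\left(z + \frac{1}{2} \right)}}{36}; value = - \frac{23 \log{\left(5 \right)}}{36} - \frac{7 \log{\left(2 \right)}}{12} - \frac{5 \log{\left(\frac{3}{2} \right)}}{9} + \frac{5 \log{\left(\frac{7}{2} \right)}}{9} + \frac{23 \log{\left(3 \right)}}{36} + \frac{7 \log{\left(4 \right)}}{12}

The denominator factors as 3 \left(z - 1\right) \left(2 z - 1\right) \left(2 z + 1\right); partial fractions split f into directly integrable pieces: - \frac{23}{18 \left(2 z + 1\right)} + \frac{7}{6 \left(2 z - 1\right)} + \frac{5}{9 \left(z - 1\right)}.
F(z) = - \frac{- 20 \log{\left(z - 1 \right)} - 21 \log{\left(z - \frac{1}{2} \right)} + 23 \log{\left(z + \frac{1}{2} \right)}}{36} is an antiderivative of f.
Check: d/dz[- \frac{- 20 \log{\left(z - 1 \right)} - 21 \log{\left(z - \frac{1}{2} \right)} + 23 \log{\left(z + \frac{1}{2} \right)}}{36}] = \frac{6 z^{2} + 8 z - 9}{12 z^{3} - 12 z^{2} - 3 z + 3}, which equals f(z).
F(9/2) = - \frac{23 \log{\left(5 \right)}}{36} + \frac{5 \log{\left(\frac{7}{2} \right)}}{9} + \frac{7 \log{\left(4 \right)}}{12}; F(5/2) = - \frac{23 \log{\left(3 \right)}}{36} + \frac{5 \log{\left(\frac{3}{2} \right)}}{9} + \frac{7 \log{\left(2 \right)}}{12}.
Integral = F(9/2) - F(5/2) = - \frac{23 \log{\left(5 \right)}}{36} - \frac{7 \log{\left(2 \right)}}{12} - \frac{5 \log{\left(\frac{3}{2} \right)}}{9} + \frac{5 \log{\left(\frac{7}{2} \right)}}{9} + \frac{23 \log{\left(3 \right)}}{36} + \frac{7 \log{\left(4 \right)}}{12}.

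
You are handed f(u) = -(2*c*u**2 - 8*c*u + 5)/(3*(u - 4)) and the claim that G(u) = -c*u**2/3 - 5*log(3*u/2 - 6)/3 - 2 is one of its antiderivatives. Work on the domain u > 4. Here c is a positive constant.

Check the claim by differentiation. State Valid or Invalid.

Valid - the claim checks out under differentiation.

d/du[G] = (-2*c*u**2 + 8*c*u - 5)/(3*u - 12)
This equals f(u) exactly, so the claim holds.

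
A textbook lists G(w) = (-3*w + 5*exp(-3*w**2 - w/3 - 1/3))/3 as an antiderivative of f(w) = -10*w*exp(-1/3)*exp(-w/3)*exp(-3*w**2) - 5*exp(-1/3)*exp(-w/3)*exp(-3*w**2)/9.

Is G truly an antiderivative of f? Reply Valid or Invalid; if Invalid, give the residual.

d/dw[G] = (-90*w - 9*exp(1/3)*exp(w/3)*exp(3*w**2) - 5)*exp(-1/3)*exp(-w/3)*exp(-3*w**2)/9
d/dw[G] - f(w) = -1 != 0.

Invalid: d/dw[G] - f = -1, which is not 0.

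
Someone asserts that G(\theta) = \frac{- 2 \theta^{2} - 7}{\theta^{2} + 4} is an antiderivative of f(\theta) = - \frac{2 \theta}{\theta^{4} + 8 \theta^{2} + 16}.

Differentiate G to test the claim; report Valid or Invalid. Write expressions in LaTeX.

Valid. The derivative of G reproduces f.

d/d\theta[G] = - \frac{2 \theta}{\theta^{4} + 8 \theta^{2} + 16}
This equals f(\theta) exactly, so the claim holds.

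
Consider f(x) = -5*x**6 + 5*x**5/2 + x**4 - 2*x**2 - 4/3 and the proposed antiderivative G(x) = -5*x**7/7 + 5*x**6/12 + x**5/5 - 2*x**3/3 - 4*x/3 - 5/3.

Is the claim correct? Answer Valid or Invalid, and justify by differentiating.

Valid - differentiating G returns exactly f.

d/dx[G] = -5*x**6 + 5*x**5/2 + x**4 - 2*x**2 - 4/3
This equals f(x) exactly, so the claim holds.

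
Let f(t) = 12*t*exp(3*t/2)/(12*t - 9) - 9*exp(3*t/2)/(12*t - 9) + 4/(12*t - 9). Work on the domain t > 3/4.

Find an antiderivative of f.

Integrate term by term and add the pieces.
Check: d/dt[(2*exp(3*t/2) + log(4*t - 3))/3] = (12*t*exp(3*t/2) - 9*exp(3*t/2) + 4)/(12*t - 9), which equals f(t).

An antiderivative is F(t) = (2*exp(3*t/2) + log(4*t - 3))/3.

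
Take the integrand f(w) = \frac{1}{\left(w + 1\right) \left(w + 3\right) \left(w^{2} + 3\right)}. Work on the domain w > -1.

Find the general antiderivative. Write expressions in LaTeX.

The denominator factors as \left(w + 1\right) \left(w + 3\right) \left(w^{2} + 3\right); partial fractions split f into directly integrable pieces: - \frac{w}{12 \left(w^{2} + 3\right)} - \frac{1}{24 \left(w + 3\right)} + \frac{1}{8 \left(w + 1\right)}.
Check: d/dw[\frac{3 \log{\left(w + 1 \right)} - \log{\left(w^{3} + 3 w^{2} + 3 w + 9 \right)}}{24}] = \frac{1}{w^{4} + 4 w^{3} + 6 w^{2} + 12 w + 9}, which equals f(w).

F(w) = \frac{3 \log{\left(w + 1 \right)} - \log{\left(w^{3} + 3 w^{2} + 3 w + 9 \right)}}{24} + C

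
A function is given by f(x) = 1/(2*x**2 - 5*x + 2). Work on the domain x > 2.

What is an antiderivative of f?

An antiderivative is F(x) = log(x - 2)/3 - log(x - 1/2)/3.

The denominator factors as (x - 2)*(2*x - 1); partial fractions split f into directly integrable pieces: -2/(3*(2*x - 1)) + 1/(3*(x - 2)).
Check: d/dx[log(x - 2)/3 - log(x - 1/2)/3] = 1/(2*x**2 - 5*x + 2) = f(x).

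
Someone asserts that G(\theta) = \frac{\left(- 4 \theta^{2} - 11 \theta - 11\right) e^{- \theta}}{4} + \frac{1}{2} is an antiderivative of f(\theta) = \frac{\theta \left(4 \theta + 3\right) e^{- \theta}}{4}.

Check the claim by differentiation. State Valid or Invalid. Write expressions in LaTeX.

Valid. The derivative of G reproduces f.

d/d\theta[G] = \frac{\left(4 \theta^{2} + 3 \theta\right) e^{- \theta}}{4}
This equals f(\theta) exactly, so the claim holds.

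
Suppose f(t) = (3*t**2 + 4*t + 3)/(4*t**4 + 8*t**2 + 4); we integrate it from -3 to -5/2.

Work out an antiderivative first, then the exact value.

A candidate is checked by its d/dt: the result must match f(t).
F(t) = (3*t**2*atan(t) + 3*atan(t) - 2)/(4*(t**2 + 1)) is an antiderivative of f.
Check: d/dt[(3*t**2*atan(t) + 3*atan(t) - 2)/(4*(t**2 + 1))] = (3*t**2 + 4*t + 3)/(4*t**4 + 8*t**2 + 4) = f(t).
F(-5/2) = -3*atan(5/2)/4 - 2/29; F(-3) = -3*atan(3)/4 - 1/20.
Integral = F(-5/2) - F(-3) = -3*atan(5/2)/4 - 11/580 + 3*atan(3)/4.

Antiderivative: F(t) = (3*t**2*atan(t) + 3*atan(t) - 2)/(4*(t**2 + 1)); value = -3*atan(5/2)/4 - 11/580 + 3*atan(3)/4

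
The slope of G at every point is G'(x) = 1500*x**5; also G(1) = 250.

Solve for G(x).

For G(x) to be correct, d/dx[G] must agree with the stated G'(x) identically.
A general antiderivative is 250*x**6 + C.
The condition gives C = 250 - (250) = 0.
So G(x) = 250*x**6.
Check: d/dx[250*x**6] = 1500*x**5 = G'(x).

G(x) = 250*x**6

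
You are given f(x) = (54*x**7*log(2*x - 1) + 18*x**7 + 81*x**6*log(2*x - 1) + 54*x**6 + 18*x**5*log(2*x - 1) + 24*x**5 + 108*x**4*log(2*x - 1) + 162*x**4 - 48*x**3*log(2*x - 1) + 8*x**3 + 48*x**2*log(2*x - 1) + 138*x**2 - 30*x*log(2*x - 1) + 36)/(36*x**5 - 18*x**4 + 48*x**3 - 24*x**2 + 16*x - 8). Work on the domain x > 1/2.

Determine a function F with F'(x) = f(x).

Recognize the product-rule pattern: f = u'v + uv' with u = x**3/2 + 3*x**2/2 + 5/2 - 1/(2*(3*x**2 + 2)), v = log(2*x - 1), so integration by parts undoes it.
Check: d/dx[x**3*log(2*x - 1)/2 + 3*x**2*log(2*x - 1)/2 + 5*log(2*x - 1)/2 - log(2*x - 1)/(6*x**2 + 4)] = (54*x**7*log(2*x - 1) + 18*x**7 + 81*x**6*log(2*x - 1) + 54*x**6 + 18*x**5*log(2*x - 1) + 24*x**5 + 108*x**4*log(2*x - 1) + 162*x**4 - 48*x**3*log(2*x - 1) + 8*x**3 + 48*x**2*log(2*x - 1) + 138*x**2 - 30*x*log(2*x - 1) + 36)/(36*x**5 - 18*x**4 + 48*x**3 - 24*x**2 + 16*x - 8) = f(x).

An antiderivative is F(x) = x**3*log(2*x - 1)/2 + 3*x**2*log(2*x - 1)/2 + 5*log(2*x - 1)/2 - log(2*x - 1)/(6*x**2 + 4).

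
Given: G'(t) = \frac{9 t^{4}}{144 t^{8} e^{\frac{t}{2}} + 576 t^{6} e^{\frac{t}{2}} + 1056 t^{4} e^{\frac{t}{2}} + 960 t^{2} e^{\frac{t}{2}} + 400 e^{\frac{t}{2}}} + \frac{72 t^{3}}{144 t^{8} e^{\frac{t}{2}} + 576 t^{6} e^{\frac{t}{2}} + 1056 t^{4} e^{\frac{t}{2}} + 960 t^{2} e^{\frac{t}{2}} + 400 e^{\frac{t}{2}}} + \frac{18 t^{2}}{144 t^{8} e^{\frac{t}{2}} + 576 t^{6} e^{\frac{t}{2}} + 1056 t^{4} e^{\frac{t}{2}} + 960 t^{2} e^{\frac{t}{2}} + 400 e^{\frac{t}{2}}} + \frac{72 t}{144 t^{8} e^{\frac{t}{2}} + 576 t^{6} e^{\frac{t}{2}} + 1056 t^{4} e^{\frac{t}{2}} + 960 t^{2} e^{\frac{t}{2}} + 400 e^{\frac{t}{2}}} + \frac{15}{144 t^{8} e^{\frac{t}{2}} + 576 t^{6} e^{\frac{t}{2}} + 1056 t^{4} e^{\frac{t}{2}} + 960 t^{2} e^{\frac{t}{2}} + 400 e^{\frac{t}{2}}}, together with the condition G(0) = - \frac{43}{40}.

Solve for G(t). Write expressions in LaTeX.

G(t) = - \frac{\left(24 t^{4} e^{\frac{t}{2}} + 48 t^{2} e^{\frac{t}{2}} + 40 e^{\frac{t}{2}} + 3\right) e^{- \frac{t}{2}}}{8 \left(3 t^{4} + 6 t^{2} + 5\right)}

Recognize the product-rule pattern: G'(t) = u'v + uv' with u = - \frac{1}{8 \left(t^{4} + 2 t^{2} + \frac{5}{3}\right)}, v = e^{- \frac{t}{2}}, so integration by parts undoes it.
A general antiderivative is - \frac{e^{- \frac{t}{2}}}{8 \left(t^{4} + 2 t^{2} + \frac{5}{3}\right)} + C.
The condition gives C = - \frac{43}{40} - (- \frac{3}{40}) = -1.
So G(t) = - \frac{\left(24 t^{4} e^{\frac{t}{2}} + 48 t^{2} e^{\frac{t}{2}} + 40 e^{\frac{t}{2}} + 3\right) e^{- \frac{t}{2}}}{8 \left(3 t^{4} + 6 t^{2} + 5\right)}.
Check: d/dt[- \frac{\left(24 t^{4} e^{\frac{t}{2}} + 48 t^{2} e^{\frac{t}{2}} + 40 e^{\frac{t}{2}} + 3\right) e^{- \frac{t}{2}}}{8 \left(3 t^{4} + 6 t^{2} + 5\right)}] = \frac{9 t^{4} e^{\frac{t}{2}} + 72 t^{3} e^{\frac{t}{2}} + 18 t^{2} e^{\frac{t}{2}} + 72 t e^{\frac{t}{2}} + 15 e^{\frac{t}{2}}}{144 t^{8} e^{t} + 576 t^{6} e^{t} + 1056 t^{4} e^{t} + 960 t^{2} e^{t} + 400 e^{t}}, which equals G'(t).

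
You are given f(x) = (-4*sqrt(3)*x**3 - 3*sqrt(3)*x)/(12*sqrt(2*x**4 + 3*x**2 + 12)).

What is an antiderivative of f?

An antiderivative is F(x) = -sqrt(3)*sqrt(2*x**4 + 3*x**2 + 12)/12.

The substitution u = 2*x**4/3 + x**2 + 4 works: f is exactly (dF/du)*(du/dx) for that inner function.
Check: d/dx[-sqrt(3)*sqrt(2*x**4 + 3*x**2 + 12)/12] = (-4*sqrt(3)*x**3 - 3*sqrt(3)*x)/(12*sqrt(2*x**4 + 3*x**2 + 12)) = f(x).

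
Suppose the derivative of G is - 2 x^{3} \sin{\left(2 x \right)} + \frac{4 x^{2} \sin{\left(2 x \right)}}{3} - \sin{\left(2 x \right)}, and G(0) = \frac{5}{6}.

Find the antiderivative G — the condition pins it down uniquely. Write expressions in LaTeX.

The integrand splits into summands that can be handled one at a time.
A general antiderivative is x^{3} \cos{\left(2 x \right)} - \frac{3 x^{2} \sin{\left(2 x \right)}}{2} - \frac{2 x^{2} \cos{\left(2 x \right)}}{3} + \frac{2 x \sin{\left(2 x \right)}}{3} - \frac{3 x \cos{\left(2 x \right)}}{2} + \frac{3 \sin{\left(2 x \right)}}{4} + \frac{5 \cos{\left(2 x \right)}}{6} + C.
The condition gives C = \frac{5}{6} - (\frac{5}{6}) = 0.
So G(x) = x^{3} \cos{\left(2 x \right)} - \frac{3 x^{2} \sin{\left(2 x \right)}}{2} - \frac{2 x^{2} \cos{\left(2 x \right)}}{3} + \frac{2 x \sin{\left(2 x \right)}}{3} - \frac{3 x \cos{\left(2 x \right)}}{2} + \frac{3 \sin{\left(2 x \right)}}{4} + \frac{5 \cos{\left(2 x \right)}}{6}.
Check: d/dx[x^{3} \cos{\left(2 x \right)} - \frac{3 x^{2} \sin{\left(2 x \right)}}{2} - \frac{2 x^{2} \cos{\left(2 x \right)}}{3} + \frac{2 x \sin{\left(2 x \right)}}{3} - \frac{3 x \cos{\left(2 x \right)}}{2} + \frac{3 \sin{\left(2 x \right)}}{4} + \frac{5 \cos{\left(2 x \right)}}{6}] = - 2 x^{3} \sin{\left(2 x \right)} + \frac{4 x^{2} \sin{\left(2 x \right)}}{3} - \sin{\left(2 x \right)} = G'(x).

G(x) = x^{3} \cos{\left(2 x \right)} - \frac{3 x^{2} \sin{\left(2 x \right)}}{2} - \frac{2 x^{2} \cos{\left(2 x \right)}}{3} + \frac{2 x \sin{\left(2 x \right)}}{3} - \frac{3 x \cos{\left(2 x \right)}}{2} + \frac{3 \sin{\left(2 x \right)}}{4} + \frac{5 \cos{\left(2 x \right)}}{6}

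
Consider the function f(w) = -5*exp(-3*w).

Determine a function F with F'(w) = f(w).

Check any antiderivative F(w) by computing F'(w) and comparing it with f(w).
Check: d/dw[5*exp(-3*w)/3] = -5*exp(-3*w) = f(w).

An antiderivative is F(w) = 5*exp(-3*w)/3.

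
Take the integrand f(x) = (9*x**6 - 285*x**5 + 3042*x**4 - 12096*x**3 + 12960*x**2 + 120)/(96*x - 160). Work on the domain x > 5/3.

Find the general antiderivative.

F(x) = (x**6 - 36*x**5 + 432*x**4 - 1728*x**3 + 80*log(3*x - 5))/64 + C

Check any antiderivative F(x) by computing F'(x) and comparing it with f(x).
Check: d/dx[(x**6 - 36*x**5 + 432*x**4 - 1728*x**3 + 80*log(3*x - 5))/64] = (9*x**6 - 285*x**5 + 3042*x**4 - 12096*x**3 + 12960*x**2 + 120)/(96*x - 160) = f(x).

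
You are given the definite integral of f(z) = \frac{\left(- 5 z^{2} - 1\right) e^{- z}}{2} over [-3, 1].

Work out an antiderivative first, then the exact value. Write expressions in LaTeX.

Recognize the product-rule pattern: f = u'v + uv' with u = \frac{5 z^{2}}{2} + 5 z + \frac{11}{2}, v = e^{- z}, so integration by parts undoes it.
F(z) = \frac{\left(5 z^{2} + 10 z + 11\right) e^{- z}}{2} is an antiderivative of f.
Check: d/dz[\frac{\left(5 z^{2} + 10 z + 11\right) e^{- z}}{2}] = \frac{\left(- 5 z^{2} - 1\right) e^{- z}}{2} = f(z).
F(1) = \frac{13}{e}; F(-3) = 13 e^{3}.
Integral = F(1) - F(-3) = - 13 e^{3} + \frac{13}{e}.

Antiderivative: F(z) = \frac{\left(5 z^{2} + 10 z + 11\right) e^{- z}}{2}; value = - 13 e^{3} + \frac{13}{e}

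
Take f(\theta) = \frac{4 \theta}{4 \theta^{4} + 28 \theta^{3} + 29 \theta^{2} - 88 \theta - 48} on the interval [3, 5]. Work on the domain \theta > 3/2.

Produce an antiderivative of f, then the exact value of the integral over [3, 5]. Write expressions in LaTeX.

Antiderivative: F(\theta) = \frac{3 \log{\left(\theta - \frac{3}{2} \right)}}{121} + \frac{\log{\left(\theta + \frac{1}{2} \right)}}{49} - \frac{268 \log{\left(\theta + 4 \right)}}{5929} + \frac{16}{77 \theta + 308}; value = - \frac{268 \log{\left(9 \right)}}{5929} - \frac{3 \log{\left(\frac{3}{2} \right)}}{121} - \frac{32}{4851} + \frac{26 \log{\left(\frac{7}{2} \right)}}{5929} + \frac{\log{\left(\frac{11}{2} \right)}}{49} + \frac{268 \log{\left(7 \right)}}{5929}

Factor the denominator (\left(\theta + 4\right)^{2} \left(2 \theta - 3\right) \left(2 \theta + 1\right)) and decompose: f = \frac{2}{49 \left(2 \theta + 1\right)} + \frac{6}{121 \left(2 \theta - 3\right)} - \frac{268}{5929 \left(\theta + 4\right)} - \frac{16}{77 \left(\theta + 4\right)^{2}}; each piece integrates to a log, atan, or power term.
F(\theta) = \frac{3 \log{\left(\theta - \frac{3}{2} \right)}}{121} + \frac{\log{\left(\theta + \frac{1}{2} \right)}}{49} - \frac{268 \log{\left(\theta + 4 \right)}}{5929} + \frac{16}{77 \theta + 308} is an antiderivative of f.
Check: d/d\theta[\frac{3 \log{\left(\theta - \frac{3}{2} \right)}}{121} + \frac{\log{\left(\theta + \frac{1}{2} \right)}}{49} - \frac{268 \log{\left(\theta + 4 \right)}}{5929} + \frac{16}{77 \theta + 308}] = \frac{4 \theta}{4 \theta^{4} + 28 \theta^{3} + 29 \theta^{2} - 88 \theta - 48} = f(\theta).
F(5) = - \frac{268 \log{\left(9 \right)}}{5929} + \frac{16}{693} + \frac{3 \log{\left(\frac{7}{2} \right)}}{121} + \frac{\log{\left(\frac{11}{2} \right)}}{49}; F(3) = - \frac{268 \log{\left(7 \right)}}{5929} + \frac{3 \log{\left(\frac{3}{2} \right)}}{121} + \frac{\log{\left(\frac{7}{2} \right)}}{49} + \frac{16}{539}.
Integral = F(5) - F(3) = - \frac{268 \log{\left(9 \right)}}{5929} - \frac{3 \log{\left(\frac{3}{2} \right)}}{121} - \frac{32}{4851} + \frac{26 \log{\left(\frac{7}{2} \right)}}{5929} + \frac{\log{\left(\frac{11}{2} \right)}}{49} + \frac{268 \log{\left(7 \right)}}{5929}.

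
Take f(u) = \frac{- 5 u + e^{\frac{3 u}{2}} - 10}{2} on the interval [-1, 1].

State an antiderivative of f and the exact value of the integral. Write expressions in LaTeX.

Whatever form F(u) takes, F'(u) = f(u) is non-negotiable.
F(u) = - \frac{5 u^{2}}{4} - 5 u + \frac{e^{\frac{3 u}{2}}}{3} is an antiderivative of f.
Check: d/du[- \frac{5 u^{2}}{4} - 5 u + \frac{e^{\frac{3 u}{2}}}{3}] = - \frac{5 u}{2} + \frac{e^{\frac{3 u}{2}}}{2} - 5, which equals f(u).
F(1) = - \frac{25}{4} + \frac{e^{\frac{3}{2}}}{3}; F(-1) = \frac{1}{3 e^{\frac{3}{2}}} + \frac{15}{4}.
Integral = F(1) - F(-1) = -10 - \frac{1}{3 e^{\frac{3}{2}}} + \frac{e^{\frac{3}{2}}}{3}.

Antiderivative: F(u) = - \frac{5 u^{2}}{4} - 5 u + \frac{e^{\frac{3 u}{2}}}{3}; value = -10 - \frac{1}{3 e^{\frac{3}{2}}} + \frac{e^{\frac{3}{2}}}{3}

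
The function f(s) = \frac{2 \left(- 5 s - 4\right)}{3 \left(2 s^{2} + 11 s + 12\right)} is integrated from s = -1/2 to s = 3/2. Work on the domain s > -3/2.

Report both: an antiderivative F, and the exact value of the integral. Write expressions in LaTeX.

Antiderivative: F(s) = \frac{7 \log{\left(s + \frac{3}{2} \right)}}{15} - \frac{32 \log{\left(s + 4 \right)}}{15}; value = - \frac{32 \log{\left(\frac{11}{2} \right)}}{15} + \frac{7 \log{\left(3 \right)}}{15} + \frac{32 \log{\left(\frac{7}{2} \right)}}{15}

The denominator factors as 3 \left(s + 4\right) \left(2 s + 3\right); partial fractions split f into directly integrable pieces: \frac{14}{15 \left(2 s + 3\right)} - \frac{32}{15 \left(s + 4\right)}.
F(s) = \frac{7 \log{\left(s + \frac{3}{2} \right)}}{15} - \frac{32 \log{\left(s + 4 \right)}}{15} is an antiderivative of f.
Check: d/ds[\frac{7 \log{\left(s + \frac{3}{2} \right)}}{15} - \frac{32 \log{\left(s + 4 \right)}}{15}] = \frac{- 10 s - 8}{6 s^{2} + 33 s + 36}, which equals f(s).
F(3/2) = - \frac{32 \log{\left(\frac{11}{2} \right)}}{15} + \frac{7 \log{\left(3 \right)}}{15}; F(-1/2) = - \frac{32 \log{\left(\frac{7}{2} \right)}}{15}.
Integral = F(3/2) - F(-1/2) = - \frac{32 \log{\left(\frac{11}{2} \right)}}{15} + \frac{7 \log{\left(3 \right)}}{15} + \frac{32 \log{\left(\frac{7}{2} \right)}}{15}.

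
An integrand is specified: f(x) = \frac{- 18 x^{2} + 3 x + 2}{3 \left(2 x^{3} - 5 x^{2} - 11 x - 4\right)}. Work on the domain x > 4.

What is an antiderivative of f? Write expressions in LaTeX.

Factor the denominator (3 \left(x - 4\right) \left(x + 1\right) \left(2 x + 1\right)) and decompose: f = \frac{16}{27 \left(2 x + 1\right)} - \frac{19}{15 \left(x + 1\right)} - \frac{274}{135 \left(x - 4\right)}; each piece integrates to a log, atan, or power term.
Check: d/dx[- \frac{274 \log{\left(x - 4 \right)} - 40 \log{\left(x + \frac{1}{2} \right)} + 171 \log{\left(x + 1 \right)}}{135}] = \frac{- 18 x^{2} + 3 x + 2}{6 x^{3} - 15 x^{2} - 33 x - 12}, which equals f(x).

An antiderivative is F(x) = - \frac{274 \log{\left(x - 4 \right)} - 40 \log{\left(x + \frac{1}{2} \right)} + 171 \log{\left(x + 1 \right)}}{135}.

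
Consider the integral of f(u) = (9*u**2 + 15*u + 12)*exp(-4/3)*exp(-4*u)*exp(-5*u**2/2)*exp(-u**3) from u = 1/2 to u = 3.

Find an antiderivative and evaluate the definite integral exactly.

Antiderivative: F(u) = -3*exp(-4/3)*exp(-4*u)*exp(-5*u**2/2)*exp(-u**3); value = -3*exp(-377/6) + 3*exp(-49/12)

f matches the chain-rule pattern g'(h)*h' with inner function h(u) = -u**3 - 5*u**2/2 - 4*u - 4/3; substituting w = h(u) collapses the integral.
F(u) = -3*exp(-4/3)*exp(-4*u)*exp(-5*u**2/2)*exp(-u**3) is an antiderivative of f.
Check: d/du[-3*exp(-4/3)*exp(-4*u)*exp(-5*u**2/2)*exp(-u**3)] = (9*u**2 + 15*u + 12)*exp(-4/3)*exp(-4*u)*exp(-5*u**2/2)*exp(-u**3) = f(u).
F(3) = -3*exp(-377/6); F(1/2) = -3*exp(-49/12).
Integral = F(3) - F(1/2) = -3*exp(-377/6) + 3*exp(-49/12).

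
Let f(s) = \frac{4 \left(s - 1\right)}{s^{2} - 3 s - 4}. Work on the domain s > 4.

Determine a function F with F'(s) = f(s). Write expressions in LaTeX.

Factor the denominator (\left(s - 4\right) \left(s + 1\right)) and decompose: f = \frac{8}{5 \left(s + 1\right)} + \frac{12}{5 \left(s - 4\right)}; each piece integrates to a log, atan, or power term.
Check: d/ds[\frac{4 \left(3 \log{\left(s - 4 \right)} + 2 \log{\left(s + 1 \right)}\right)}{5}] = \frac{4 s - 4}{s^{2} - 3 s - 4}, which equals f(s).

An antiderivative is F(s) = \frac{4 \left(3 \log{\left(s - 4 \right)} + 2 \log{\left(s + 1 \right)}\right)}{5}.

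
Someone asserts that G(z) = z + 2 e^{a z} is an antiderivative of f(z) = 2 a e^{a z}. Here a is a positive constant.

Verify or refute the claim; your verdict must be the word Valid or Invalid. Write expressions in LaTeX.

Invalid: d/dz[G] - f = 1, which is not 0.

d/dz[G] = 2 a e^{a z} + 1
d/dz[G] - f(z) = 1 != 0.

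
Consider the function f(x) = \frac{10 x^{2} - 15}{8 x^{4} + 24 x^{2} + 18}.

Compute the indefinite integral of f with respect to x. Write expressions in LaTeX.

Recognize the product-rule pattern: f = u'v + uv' with u = - \frac{5 x}{2}, v = \frac{1}{2 x^{2} + 3}, so integration by parts undoes it.
Check: d/dx[- \frac{5 x}{2 \left(2 x^{2} + 3\right)}] = \frac{10 x^{2} - 15}{8 x^{4} + 24 x^{2} + 18} = f(x).

F(x) = - \frac{5 x}{2 \left(2 x^{2} + 3\right)} + C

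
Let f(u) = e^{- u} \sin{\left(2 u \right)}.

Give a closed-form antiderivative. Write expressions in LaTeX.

An antiderivative is F(u) = \frac{\left(- \sin{\left(2 u \right)} - 2 \cos{\left(2 u \right)}\right) e^{- u}}{5}.

Whatever form F(u) takes, F'(u) = f(u) is non-negotiable.
Check: d/du[\frac{\left(- \sin{\left(2 u \right)} - 2 \cos{\left(2 u \right)}\right) e^{- u}}{5}] = e^{- u} \sin{\left(2 u \right)} = f(u).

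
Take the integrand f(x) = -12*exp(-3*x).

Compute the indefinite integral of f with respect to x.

Whatever form F(x) takes, F'(x) = f(x) is non-negotiable.
Check: d/dx[4*exp(-3*x)] = -12*exp(-3*x) = f(x).

F(x) = 4*exp(-3*x) + C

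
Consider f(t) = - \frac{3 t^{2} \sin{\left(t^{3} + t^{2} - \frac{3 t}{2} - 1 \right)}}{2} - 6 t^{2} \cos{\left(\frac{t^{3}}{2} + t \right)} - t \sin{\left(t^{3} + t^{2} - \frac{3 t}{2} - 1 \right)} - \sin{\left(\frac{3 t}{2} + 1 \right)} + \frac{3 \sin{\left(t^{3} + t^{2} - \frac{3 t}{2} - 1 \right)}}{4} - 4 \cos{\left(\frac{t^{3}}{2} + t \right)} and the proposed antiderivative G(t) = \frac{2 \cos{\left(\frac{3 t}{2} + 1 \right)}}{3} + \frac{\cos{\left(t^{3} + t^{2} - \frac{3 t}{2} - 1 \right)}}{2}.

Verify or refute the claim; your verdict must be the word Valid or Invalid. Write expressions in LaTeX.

d/dt[G] = - \frac{3 t^{2} \sin{\left(t^{3} + t^{2} - \frac{3 t}{2} - 1 \right)}}{2} - t \sin{\left(t^{3} + t^{2} - \frac{3 t}{2} - 1 \right)} - \sin{\left(\frac{3 t}{2} + 1 \right)} + \frac{3 \sin{\left(t^{3} + t^{2} - \frac{3 t}{2} - 1 \right)}}{4}
d/dt[G] - f(t) = 6 t^{2} \cos{\left(\frac{t^{3}}{2} + t \right)} + 4 \cos{\left(\frac{t^{3}}{2} + t \right)} != 0.

Invalid: d/dt[G] - f = 6 t^{2} \cos{\left(\frac{t^{3}}{2} + t \right)} + 4 \cos{\left(\frac{t^{3}}{2} + t \right)}, which is not 0.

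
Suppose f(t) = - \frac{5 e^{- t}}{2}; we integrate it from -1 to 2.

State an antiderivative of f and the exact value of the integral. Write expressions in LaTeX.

Antiderivative: F(t) = \frac{5 e^{- t}}{2}; value = - \frac{5 e}{2} + \frac{5}{2 e^{2}}

For F(t) to be correct the identity F'(t) - f(t) = 0 must hold.
F(t) = \frac{5 e^{- t}}{2} is an antiderivative of f.
Check: d/dt[\frac{5 e^{- t}}{2}] = - \frac{5 e^{- t}}{2} = f(t).
F(2) = \frac{5}{2 e^{2}}; F(-1) = \frac{5 e}{2}.
Integral = F(2) - F(-1) = - \frac{5 e}{2} + \frac{5}{2 e^{2}}.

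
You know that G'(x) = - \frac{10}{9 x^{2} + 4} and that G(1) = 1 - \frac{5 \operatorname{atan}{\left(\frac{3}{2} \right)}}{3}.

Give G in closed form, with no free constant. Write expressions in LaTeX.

G(x) = \frac{3 - 5 \operatorname{atan}{\left(\frac{3 x}{2} \right)}}{3}

Differentiate the proposed G(x) back; it has to land on the given G'(x).
A general antiderivative is - \frac{5 \operatorname{atan}{\left(\frac{3 x}{2} \right)}}{3} + C.
The condition gives C = 1 - \frac{5 \operatorname{atan}{\left(\frac{3}{2} \right)}}{3} - (- \frac{5 \operatorname{atan}{\left(\frac{3}{2} \right)}}{3}) = 1.
So G(x) = \frac{3 - 5 \operatorname{atan}{\left(\frac{3 x}{2} \right)}}{3}.
Check: d/dx[\frac{3 - 5 \operatorname{atan}{\left(\frac{3 x}{2} \right)}}{3}] = - \frac{10}{9 x^{2} + 4} = G'(x).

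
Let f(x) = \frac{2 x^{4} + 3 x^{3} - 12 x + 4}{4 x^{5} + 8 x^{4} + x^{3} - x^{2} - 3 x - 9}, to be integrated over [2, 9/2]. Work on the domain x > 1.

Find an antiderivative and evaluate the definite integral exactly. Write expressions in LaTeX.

The denominator factors as \left(x - 1\right) \left(2 x + 3\right)^{2} \left(x^{2} + 1\right); partial fractions split f into directly integrable pieces: \frac{3 \left(99 x + 1\right)}{338 \left(x^{2} + 1\right)} - \frac{2693}{4225 \left(2 x + 3\right)} - \frac{176}{65 \left(2 x + 3\right)^{2}} - \frac{3}{50 \left(x - 1\right)}.
F(x) = \frac{- 2028 x \log{\left(x - 1 \right)} - 10772 x \log{\left(x + \frac{3}{2} \right)} + 14850 x \log{\left(x^{2} + 1 \right)} + 300 x \operatorname{atan}{\left(x \right)} - 3042 \log{\left(x - 1 \right)} - 16158 \log{\left(x + \frac{3}{2} \right)} + 22275 \log{\left(x^{2} + 1 \right)} + 450 \operatorname{atan}{\left(x \right)} + 22880}{33800 x + 50700} is an antiderivative of f.
Check: d/dx[\frac{- 2028 x \log{\left(x - 1 \right)} - 10772 x \log{\left(x + \frac{3}{2} \right)} + 14850 x \log{\left(x^{2} + 1 \right)} + 300 x \operatorname{atan}{\left(x \right)} - 3042 \log{\left(x - 1 \right)} - 16158 \log{\left(x + \frac{3}{2} \right)} + 22275 \log{\left(x^{2} + 1 \right)} + 450 \operatorname{atan}{\left(x \right)} + 22880}{33800 x + 50700}] = \frac{2 x^{4} + 3 x^{3} - 12 x + 4}{4 x^{5} + 8 x^{4} + x^{3} - x^{2} - 3 x - 9} = f(x).
F(9/2) = - \frac{2693 \log{\left(6 \right)}}{8450} - \frac{3 \log{\left(\frac{7}{2} \right)}}{50} + \frac{3 \operatorname{atan}{\left(\frac{9}{2} \right)}}{338} + \frac{22}{195} + \frac{297 \log{\left(\frac{85}{4} \right)}}{676}; F(2) = - \frac{2693 \log{\left(\frac{7}{2} \right)}}{8450} + \frac{3 \operatorname{atan}{\left(2 \right)}}{338} + \frac{88}{455} + \frac{297 \log{\left(5 \right)}}{676}.
Integral = F(9/2) - F(2) = - \frac{297 \log{\left(5 \right)}}{676} - \frac{2693 \log{\left(6 \right)}}{8450} - \frac{22}{273} - \frac{3 \operatorname{atan}{\left(2 \right)}}{338} + \frac{3 \operatorname{atan}{\left(\frac{9}{2} \right)}}{338} + \frac{1093 \log{\left(\frac{7}{2} \right)}}{4225} + \frac{297 \log{\left(\frac{85}{4} \right)}}{676}.

Antiderivative: F(x) = \frac{- 2028 x \log{\left(x - 1 \right)} - 10772 x \log{\left(x + \frac{3}{2} \right)} + 14850 x \log{\left(x^{2} + 1 \right)} + 300 x \operatorname{atan}{\left(x \right)} - 3042 \log{\left(x - 1 \right)} - 16158 \log{\left(x + \frac{3}{2} \right)} + 22275 \log{\left(x^{2} + 1 \right)} + 450 \operatorname{atan}{\left(x \right)} + 22880}{33800 x + 50700}; value = - \frac{297 \log{\left(5 \right)}}{676} - \frac{2693 \log{\left(6 \right)}}{8450} - \frac{22}{273} - \frac{3 \operatorname{atan}{\left(2 \right)}}{338} + \frac{3 \operatorname{atan}{\left(\frac{9}{2} \right)}}{338} + \frac{1093 \log{\left(\frac{7}{2} \right)}}{4225} + \frac{297 \log{\left(\frac{85}{4} \right)}}{676}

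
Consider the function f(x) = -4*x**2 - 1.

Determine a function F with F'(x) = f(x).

For F(x) to be correct the identity F'(x) - f(x) = 0 must hold.
Check: d/dx[-4*x**3/3 - x] = -4*x**2 - 1 = f(x).

An antiderivative is F(x) = -4*x**3/3 - x.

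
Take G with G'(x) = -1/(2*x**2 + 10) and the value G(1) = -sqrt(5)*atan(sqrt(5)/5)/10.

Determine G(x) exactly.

For G(x) to be correct, d/dx[G] must agree with the stated G'(x) identically.
A general antiderivative is -sqrt(5)*atan(sqrt(5)*x/5)/10 + C.
The condition gives C = -sqrt(5)*atan(sqrt(5)/5)/10 - (-sqrt(5)*atan(sqrt(5)/5)/10) = 0.
So G(x) = -sqrt(5)*atan(sqrt(5)*x/5)/10.
Check: d/dx[-sqrt(5)*atan(sqrt(5)*x/5)/10] = -1/(2*x**2 + 10) = G'(x).

G(x) = -sqrt(5)*atan(sqrt(5)*x/5)/10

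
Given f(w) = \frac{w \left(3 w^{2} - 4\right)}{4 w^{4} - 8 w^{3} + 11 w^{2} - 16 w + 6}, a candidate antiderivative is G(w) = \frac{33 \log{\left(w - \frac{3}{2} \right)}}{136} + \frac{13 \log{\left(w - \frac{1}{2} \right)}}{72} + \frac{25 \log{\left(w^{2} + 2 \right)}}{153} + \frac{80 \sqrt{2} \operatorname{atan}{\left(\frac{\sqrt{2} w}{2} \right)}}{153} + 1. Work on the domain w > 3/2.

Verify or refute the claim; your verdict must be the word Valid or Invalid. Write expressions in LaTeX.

d/dw[G] = \frac{3 w^{3} - 4 w}{4 w^{4} - 8 w^{3} + 11 w^{2} - 16 w + 6}
This equals f(w) exactly, so the claim holds.

Valid. The derivative of G reproduces f.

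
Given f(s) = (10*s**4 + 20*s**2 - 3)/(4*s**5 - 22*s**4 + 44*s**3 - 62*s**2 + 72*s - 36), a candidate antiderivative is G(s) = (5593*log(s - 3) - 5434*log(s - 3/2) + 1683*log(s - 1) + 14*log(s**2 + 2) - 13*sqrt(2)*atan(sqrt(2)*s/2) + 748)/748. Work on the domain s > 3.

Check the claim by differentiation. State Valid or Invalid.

Valid - differentiating G returns exactly f.

d/ds[G] = (10*s**4 + 20*s**2 - 3)/(4*s**5 - 22*s**4 + 44*s**3 - 62*s**2 + 72*s - 36)
This equals f(s) exactly, so the claim holds.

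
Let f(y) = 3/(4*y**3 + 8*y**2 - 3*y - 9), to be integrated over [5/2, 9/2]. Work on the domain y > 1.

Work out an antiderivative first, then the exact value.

Antiderivative: F(y) = -3*(-2*y*log(y - 1) + 2*y*log(y + 3/2) - 3*log(y - 1) + 3*log(y + 3/2) - 5)/(25*(2*y + 3)); value = -3*log(6)/25 - 3*log(3/2)/25 - 1/40 + 3*log(7/2)/25 + 3*log(4)/25

The denominator factors as (y - 1)*(2*y + 3)**2; partial fractions split f into directly integrable pieces: -6/(25*(2*y + 3)) - 6/(5*(2*y + 3)**2) + 3/(25*(y - 1)).
F(y) = -3*(-2*y*log(y - 1) + 2*y*log(y + 3/2) - 3*log(y - 1) + 3*log(y + 3/2) - 5)/(25*(2*y + 3)) is an antiderivative of f.
Check: d/dy[-3*(-2*y*log(y - 1) + 2*y*log(y + 3/2) - 3*log(y - 1) + 3*log(y + 3/2) - 5)/(25*(2*y + 3))] = 3/(4*y**3 + 8*y**2 - 3*y - 9) = f(y).
F(9/2) = -3*log(6)/25 + 1/20 + 3*log(7/2)/25; F(5/2) = -3*log(4)/25 + 3*log(3/2)/25 + 3/40.
Integral = F(9/2) - F(5/2) = -3*log(6)/25 - 3*log(3/2)/25 - 1/40 + 3*log(7/2)/25 + 3*log(4)/25.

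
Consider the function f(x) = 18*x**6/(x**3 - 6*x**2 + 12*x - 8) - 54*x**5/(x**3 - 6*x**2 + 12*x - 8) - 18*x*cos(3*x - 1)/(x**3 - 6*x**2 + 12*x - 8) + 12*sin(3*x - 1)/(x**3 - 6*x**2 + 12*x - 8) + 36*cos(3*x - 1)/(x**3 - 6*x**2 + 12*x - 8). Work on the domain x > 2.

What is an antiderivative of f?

Recognize the product-rule pattern: f = u'v + uv' with u = 3/(x - 2)**2, v = 3*x**6/2 - 2*sin(3*x - 1), so integration by parts undoes it.
Check: d/dx[9*x**6/(2*x**2 - 8*x + 8) - 6*sin(3*x - 1)/(x**2 - 4*x + 4)] = (18*x**6 - 54*x**5 - 18*x*cos(3*x - 1) + 12*sin(3*x - 1) + 36*cos(3*x - 1))/(x**3 - 6*x**2 + 12*x - 8), which equals f(x).

An antiderivative is F(x) = 9*x**6/(2*x**2 - 8*x + 8) - 6*sin(3*x - 1)/(x**2 - 4*x + 4).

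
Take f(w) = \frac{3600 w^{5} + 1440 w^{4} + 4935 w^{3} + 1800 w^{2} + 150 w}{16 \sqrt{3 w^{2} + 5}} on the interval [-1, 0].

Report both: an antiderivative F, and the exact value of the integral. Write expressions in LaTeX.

Antiderivative: F(w) = 15 w^{4} \sqrt{3 w^{2} + 5} + \frac{15 w^{3} \sqrt{3 w^{2} + 5}}{2} + \frac{15 w^{2} \sqrt{3 w^{2} + 5}}{16}; value = - \frac{135 \sqrt{2}}{8}

f has the shape u'v + uv' for u = \frac{15 \sqrt{3 w^{2} + 5}}{4} and v = \left(2 w^{2} + \frac{w}{2}\right)^{2} — it is the derivative of the product u*v.
F(w) = 15 w^{4} \sqrt{3 w^{2} + 5} + \frac{15 w^{3} \sqrt{3 w^{2} + 5}}{2} + \frac{15 w^{2} \sqrt{3 w^{2} + 5}}{16} is an antiderivative of f.
Check: d/dw[15 w^{4} \sqrt{3 w^{2} + 5} + \frac{15 w^{3} \sqrt{3 w^{2} + 5}}{2} + \frac{15 w^{2} \sqrt{3 w^{2} + 5}}{16}] = \frac{3600 w^{5} + 1440 w^{4} + 4935 w^{3} + 1800 w^{2} + 150 w}{16 \sqrt{3 w^{2} + 5}} = f(w).
F(0) = 0; F(-1) = \frac{135 \sqrt{2}}{8}.
Integral = F(0) - F(-1) = - \frac{135 \sqrt{2}}{8}.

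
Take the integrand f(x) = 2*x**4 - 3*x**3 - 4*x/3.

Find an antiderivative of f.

Integrate term by term and add the pieces.
Check: d/dx[x**2*(24*x**3 - 45*x**2 - 40)/60] = 2*x**4 - 3*x**3 - 4*x/3 = f(x).

An antiderivative is F(x) = x**2*(24*x**3 - 45*x**2 - 40)/60.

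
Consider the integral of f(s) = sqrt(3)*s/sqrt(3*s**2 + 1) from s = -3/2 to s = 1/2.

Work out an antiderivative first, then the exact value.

Antiderivative: F(s) = sqrt(3)*sqrt(3*s**2 + 1)/3; value = -sqrt(93)/6 + sqrt(21)/6

f matches the chain-rule pattern g'(h)*h' with inner function h(s) = s**2 + 1/3; substituting u = h(s) collapses the integral.
F(s) = sqrt(3)*sqrt(3*s**2 + 1)/3 is an antiderivative of f.
Check: d/ds[sqrt(3)*sqrt(3*s**2 + 1)/3] = sqrt(3)*s/sqrt(3*s**2 + 1) = f(s).
F(1/2) = sqrt(21)/6; F(-3/2) = sqrt(93)/6.
Integral = F(1/2) - F(-3/2) = -sqrt(93)/6 + sqrt(21)/6.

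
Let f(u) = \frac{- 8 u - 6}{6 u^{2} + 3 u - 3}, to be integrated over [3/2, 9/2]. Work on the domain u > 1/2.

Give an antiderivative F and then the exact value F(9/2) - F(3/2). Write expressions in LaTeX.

Antiderivative: F(u) = - \frac{2 \left(5 \log{\left(u - \frac{1}{2} \right)} + \log{\left(u + 1 \right)}\right)}{9}; value = - \frac{10 \log{\left(4 \right)}}{9} - \frac{2 \log{\left(\frac{11}{2} \right)}}{9} + \frac{2 \log{\left(\frac{5}{2} \right)}}{9}

Factor the denominator (3 \left(u + 1\right) \left(2 u - 1\right)) and decompose: f = - \frac{20}{9 \left(2 u - 1\right)} - \frac{2}{9 \left(u + 1\right)}; each piece integrates to a log, atan, or power term.
F(u) = - \frac{2 \left(5 \log{\left(u - \frac{1}{2} \right)} + \log{\left(u + 1 \right)}\right)}{9} is an antiderivative of f.
Check: d/du[- \frac{2 \left(5 \log{\left(u - \frac{1}{2} \right)} + \log{\left(u + 1 \right)}\right)}{9}] = \frac{- 8 u - 6}{6 u^{2} + 3 u - 3} = f(u).
F(9/2) = - \frac{10 \log{\left(4 \right)}}{9} - \frac{2 \log{\left(\frac{11}{2} \right)}}{9}; F(3/2) = - \frac{2 \log{\left(\frac{5}{2} \right)}}{9}.
Integral = F(9/2) - F(3/2) = - \frac{10 \log{\left(4 \right)}}{9} - \frac{2 \log{\left(\frac{11}{2} \right)}}{9} + \frac{2 \log{\left(\frac{5}{2} \right)}}{9}.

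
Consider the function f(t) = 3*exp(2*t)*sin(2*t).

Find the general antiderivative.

Recover f(t) by differentiating a candidate F(t); any mismatch rules it out.
Check: d/dt[3*(sin(2*t) - cos(2*t))*exp(2*t)/4] = 3*exp(2*t)*sin(2*t) = f(t).

F(t) = 3*(sin(2*t) - cos(2*t))*exp(2*t)/4 + C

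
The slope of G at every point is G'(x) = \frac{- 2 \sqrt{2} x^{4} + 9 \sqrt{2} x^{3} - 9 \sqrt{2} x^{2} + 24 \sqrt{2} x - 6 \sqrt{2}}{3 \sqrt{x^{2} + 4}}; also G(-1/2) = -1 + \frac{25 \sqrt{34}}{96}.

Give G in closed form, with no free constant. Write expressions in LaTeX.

G(x) = \sqrt{\frac{x^{2}}{2} + 2} \left(- \frac{x^{3}}{3} + 2 x^{2} - x\right) - 1

G'(x) has the shape u'v + uv' for u = \sqrt{\frac{x^{2}}{2} + 2} and v = - \frac{x^{3}}{3} + 2 x^{2} - x — it is the derivative of the product u*v.
A general antiderivative is \sqrt{\frac{x^{2}}{2} + 2} \left(- \frac{x^{3}}{3} + 2 x^{2} - x\right) + C.
The condition gives C = -1 + \frac{25 \sqrt{34}}{96} - (\frac{25 \sqrt{34}}{96}) = -1.
So G(x) = \sqrt{\frac{x^{2}}{2} + 2} \left(- \frac{x^{3}}{3} + 2 x^{2} - x\right) - 1.
Check: d/dx[\sqrt{\frac{x^{2}}{2} + 2} \left(- \frac{x^{3}}{3} + 2 x^{2} - x\right) - 1] = \frac{\sqrt{2} \left(- 4 x^{4} + 18 x^{3} - 18 x^{2} + 48 x - 12\right)}{6 \sqrt{x^{2} + 4}}, which equals G'(x).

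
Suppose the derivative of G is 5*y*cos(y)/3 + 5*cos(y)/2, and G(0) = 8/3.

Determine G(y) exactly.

G(y) = 5*y*sin(y)/3 + 5*sin(y)/2 + 5*cos(y)/3 + 1

Integrate term by term and add the pieces.
A general antiderivative is 5*y*sin(y)/3 + 5*sin(y)/2 + 5*cos(y)/3 + C.
The condition gives C = 8/3 - (5/3) = 1.
So G(y) = 5*y*sin(y)/3 + 5*sin(y)/2 + 5*cos(y)/3 + 1.
Check: d/dy[5*y*sin(y)/3 + 5*sin(y)/2 + 5*cos(y)/3 + 1] = 5*y*cos(y)/3 + 5*cos(y)/2 = G'(y).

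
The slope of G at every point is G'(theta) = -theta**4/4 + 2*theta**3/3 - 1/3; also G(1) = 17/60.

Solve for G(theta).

The integrand splits into summands that can be handled one at a time.
A general antiderivative is -theta**5/20 + theta**4/6 - theta/3 + C.
The condition gives C = 17/60 - (-13/60) = 1/2.
So G(theta) = -theta**5/20 + theta**4/6 - theta/3 + 1/2.
Check: d/dtheta[-theta**5/20 + theta**4/6 - theta/3 + 1/2] = -theta**4/4 + 2*theta**3/3 - 1/3 = G'(theta).

G(theta) = -theta**5/20 + theta**4/6 - theta/3 + 1/2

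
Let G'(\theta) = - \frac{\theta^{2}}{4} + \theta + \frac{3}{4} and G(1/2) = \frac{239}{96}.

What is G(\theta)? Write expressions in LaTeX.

G(\theta) = - \frac{\theta^{3}}{12} + \frac{\theta^{2}}{2} + \frac{3 \theta}{4} + 2

The integrand splits into summands that can be handled one at a time.
A general antiderivative is - \frac{\theta^{3}}{12} + \frac{\theta^{2}}{2} + \frac{3 \theta}{4} + C.
The condition gives C = \frac{239}{96} - (\frac{47}{96}) = 2.
So G(\theta) = - \frac{\theta^{3}}{12} + \frac{\theta^{2}}{2} + \frac{3 \theta}{4} + 2.
Check: d/d\theta[- \frac{\theta^{3}}{12} + \frac{\theta^{2}}{2} + \frac{3 \theta}{4} + 2] = - \frac{\theta^{2}}{4} + \theta + \frac{3}{4} = G'(\theta).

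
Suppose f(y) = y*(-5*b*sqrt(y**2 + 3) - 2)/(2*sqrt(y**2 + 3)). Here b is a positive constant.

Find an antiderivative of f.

An antiderivative is F(y) = -5*b*y**2/4 - sqrt(y**2 + 3).

Since d/dy undoes antidifferentiation here, F'(y) = f(y) is required of F(y).
Check: d/dy[-5*b*y**2/4 - sqrt(y**2 + 3)] = (-5*b*y*sqrt(y**2 + 3) - 2*y)/(2*sqrt(y**2 + 3)), which equals f(y).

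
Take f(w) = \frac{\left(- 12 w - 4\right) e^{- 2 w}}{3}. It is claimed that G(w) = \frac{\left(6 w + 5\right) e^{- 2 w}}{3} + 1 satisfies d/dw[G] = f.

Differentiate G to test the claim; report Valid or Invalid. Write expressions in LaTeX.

Valid - differentiating G returns exactly f.

d/dw[G] = \frac{\left(- 12 w - 4\right) e^{- 2 w}}{3}
This equals f(w) exactly, so the claim holds.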